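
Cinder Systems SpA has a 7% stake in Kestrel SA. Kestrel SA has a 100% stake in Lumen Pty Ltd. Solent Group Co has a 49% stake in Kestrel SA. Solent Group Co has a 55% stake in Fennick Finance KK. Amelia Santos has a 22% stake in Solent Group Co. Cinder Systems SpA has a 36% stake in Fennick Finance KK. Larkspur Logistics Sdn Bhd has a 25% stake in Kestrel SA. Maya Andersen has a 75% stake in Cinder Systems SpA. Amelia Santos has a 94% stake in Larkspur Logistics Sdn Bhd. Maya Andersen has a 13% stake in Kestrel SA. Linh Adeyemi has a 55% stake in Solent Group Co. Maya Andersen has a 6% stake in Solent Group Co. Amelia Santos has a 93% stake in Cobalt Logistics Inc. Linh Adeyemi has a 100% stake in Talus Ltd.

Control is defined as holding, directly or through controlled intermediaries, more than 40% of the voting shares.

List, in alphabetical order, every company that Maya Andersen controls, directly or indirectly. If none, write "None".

Cinder Systems SpA

Maya holds 75% of Cinder, so Maya controls Cinder.
No other company's threshold is met.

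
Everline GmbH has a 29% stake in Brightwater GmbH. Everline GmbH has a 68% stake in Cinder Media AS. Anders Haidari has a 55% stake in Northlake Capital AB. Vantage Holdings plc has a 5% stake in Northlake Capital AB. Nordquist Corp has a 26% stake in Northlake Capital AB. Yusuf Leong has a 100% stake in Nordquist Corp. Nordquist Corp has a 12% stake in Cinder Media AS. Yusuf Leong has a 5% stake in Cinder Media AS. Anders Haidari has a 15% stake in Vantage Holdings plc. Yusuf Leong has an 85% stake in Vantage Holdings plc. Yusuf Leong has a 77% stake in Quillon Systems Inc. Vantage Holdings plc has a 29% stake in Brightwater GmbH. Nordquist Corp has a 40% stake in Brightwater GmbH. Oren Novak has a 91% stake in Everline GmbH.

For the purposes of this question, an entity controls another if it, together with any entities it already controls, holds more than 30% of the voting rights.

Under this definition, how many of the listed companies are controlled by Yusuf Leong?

5

Yusuf holds 100% of Nordquist, so Yusuf controls Nordquist.
Yusuf holds 85% of Vantage, so Yusuf controls Vantage.
Vantage and Nordquist together hold 5% + 26% = 31% of Northlake, so Yusuf controls Northlake.
Vantage and Nordquist together hold 29% + 40% = 69% of Brightwater, so Yusuf controls Brightwater.
Yusuf holds 77% of Quillon, so Yusuf controls Quillon.
No other company's threshold is met.
Yusuf controls 5 companies.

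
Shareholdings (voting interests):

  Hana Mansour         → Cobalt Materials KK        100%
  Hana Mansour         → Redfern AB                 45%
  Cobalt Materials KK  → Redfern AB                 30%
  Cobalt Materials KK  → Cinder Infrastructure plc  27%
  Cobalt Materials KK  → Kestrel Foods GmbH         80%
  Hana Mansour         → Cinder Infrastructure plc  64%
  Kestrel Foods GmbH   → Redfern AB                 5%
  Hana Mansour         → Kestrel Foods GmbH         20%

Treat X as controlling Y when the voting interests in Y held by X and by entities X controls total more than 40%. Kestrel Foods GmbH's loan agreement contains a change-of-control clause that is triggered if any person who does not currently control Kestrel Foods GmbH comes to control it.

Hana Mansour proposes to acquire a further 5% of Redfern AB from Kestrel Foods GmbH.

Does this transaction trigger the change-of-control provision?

No

The purchase adds only to Hana's holdings (Kestrel's stake shrinks), so Hana is the only person who could newly come to control Kestrel.
Hana holds 100% of Cobalt, so Hana controls Cobalt.
Hana and Cobalt together hold 20% + 80% = 100% of Kestrel, so Hana controls Kestrel.
So Hana already controls Kestrel before the transaction.
After the purchase, Hana's direct stake in Redfern rises to 45% + 5% = 50%, and Kestrel's stake falls to 0%.
Hana controlled Kestrel already, so this is not a new person acquiring control; every other person's position is unchanged or reduced.
No new person acquires control, so the clause is not triggered.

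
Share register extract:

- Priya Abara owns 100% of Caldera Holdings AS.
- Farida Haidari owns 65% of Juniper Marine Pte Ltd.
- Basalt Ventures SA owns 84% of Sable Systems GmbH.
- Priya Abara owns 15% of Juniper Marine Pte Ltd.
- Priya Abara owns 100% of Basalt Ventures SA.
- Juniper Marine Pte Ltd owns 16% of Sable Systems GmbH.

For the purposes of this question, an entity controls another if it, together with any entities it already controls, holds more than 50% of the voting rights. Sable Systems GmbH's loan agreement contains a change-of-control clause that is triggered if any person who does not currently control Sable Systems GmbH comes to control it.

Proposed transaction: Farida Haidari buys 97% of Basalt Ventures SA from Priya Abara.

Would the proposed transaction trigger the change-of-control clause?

The purchase adds only to Farida's holdings (Priya's stake shrinks), so Farida is the only person who could newly come to control Sable.
Farida holds 65% of Juniper, so Farida controls Juniper.
In Sable, Farida's side holds only 16%, not > 50%.
So before the transaction, Farida does not control Sable.
After the purchase, Farida holds 97% of Basalt directly, and Priya's stake falls to 3%.
Farida holds 97% of Basalt, so Farida controls Basalt.
Basalt and Juniper together hold 84% + 16% = 100% of Sable, so Farida controls Sable.
Farida did not control Sable before and does after, so the clause is triggered.

Yes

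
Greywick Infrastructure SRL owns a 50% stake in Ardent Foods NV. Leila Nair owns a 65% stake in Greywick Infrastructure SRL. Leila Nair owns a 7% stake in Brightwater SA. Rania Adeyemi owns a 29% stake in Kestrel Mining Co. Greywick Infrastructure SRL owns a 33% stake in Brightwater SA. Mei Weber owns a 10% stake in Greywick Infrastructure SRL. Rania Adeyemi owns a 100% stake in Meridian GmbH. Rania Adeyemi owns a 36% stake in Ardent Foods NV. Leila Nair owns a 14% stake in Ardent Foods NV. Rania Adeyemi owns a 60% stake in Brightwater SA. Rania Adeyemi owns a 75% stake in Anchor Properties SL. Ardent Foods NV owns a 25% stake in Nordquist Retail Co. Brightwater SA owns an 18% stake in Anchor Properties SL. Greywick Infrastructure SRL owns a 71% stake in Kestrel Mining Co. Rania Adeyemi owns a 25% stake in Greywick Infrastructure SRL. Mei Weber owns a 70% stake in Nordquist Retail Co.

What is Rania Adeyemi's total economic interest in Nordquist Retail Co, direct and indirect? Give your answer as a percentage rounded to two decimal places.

12.13%

Rania reaches Nordquist along 2 paths.
Via Ardent: 36% × 25% = 9%.
Via Greywick → Ardent: 25% × 50% × 25% = 3.125%.
Total: 9% + 3.125% = 12.125%.
Rounded: 12.13%.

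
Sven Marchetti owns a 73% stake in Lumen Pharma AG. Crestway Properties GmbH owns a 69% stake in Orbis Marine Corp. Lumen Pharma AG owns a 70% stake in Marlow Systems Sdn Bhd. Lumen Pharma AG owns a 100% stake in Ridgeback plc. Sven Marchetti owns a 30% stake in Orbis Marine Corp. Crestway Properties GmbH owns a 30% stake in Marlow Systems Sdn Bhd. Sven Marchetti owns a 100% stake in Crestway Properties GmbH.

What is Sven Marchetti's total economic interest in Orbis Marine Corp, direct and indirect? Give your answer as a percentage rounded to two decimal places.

Sven reaches Orbis along 2 paths.
Direct stake: 30% = 30%.
Via Crestway: 100% × 69% = 69%.
Total: 30% + 69% = 99%.
Rounded: 99.00%.

99.00%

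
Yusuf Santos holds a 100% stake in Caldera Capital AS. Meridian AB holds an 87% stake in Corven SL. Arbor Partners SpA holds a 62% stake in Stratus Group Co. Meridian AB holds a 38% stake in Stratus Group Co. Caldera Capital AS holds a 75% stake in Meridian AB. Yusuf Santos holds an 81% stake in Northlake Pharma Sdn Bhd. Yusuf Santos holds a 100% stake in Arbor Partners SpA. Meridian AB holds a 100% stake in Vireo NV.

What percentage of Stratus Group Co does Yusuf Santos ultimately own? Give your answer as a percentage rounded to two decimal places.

90.50%

Yusuf reaches Stratus along 2 paths.
Via Arbor: 100% × 62% = 62%.
Via Caldera → Meridian: 100% × 75% × 38% = 28.5%.
Total: 62% + 28.5% = 90.5%.
Rounded: 90.50%.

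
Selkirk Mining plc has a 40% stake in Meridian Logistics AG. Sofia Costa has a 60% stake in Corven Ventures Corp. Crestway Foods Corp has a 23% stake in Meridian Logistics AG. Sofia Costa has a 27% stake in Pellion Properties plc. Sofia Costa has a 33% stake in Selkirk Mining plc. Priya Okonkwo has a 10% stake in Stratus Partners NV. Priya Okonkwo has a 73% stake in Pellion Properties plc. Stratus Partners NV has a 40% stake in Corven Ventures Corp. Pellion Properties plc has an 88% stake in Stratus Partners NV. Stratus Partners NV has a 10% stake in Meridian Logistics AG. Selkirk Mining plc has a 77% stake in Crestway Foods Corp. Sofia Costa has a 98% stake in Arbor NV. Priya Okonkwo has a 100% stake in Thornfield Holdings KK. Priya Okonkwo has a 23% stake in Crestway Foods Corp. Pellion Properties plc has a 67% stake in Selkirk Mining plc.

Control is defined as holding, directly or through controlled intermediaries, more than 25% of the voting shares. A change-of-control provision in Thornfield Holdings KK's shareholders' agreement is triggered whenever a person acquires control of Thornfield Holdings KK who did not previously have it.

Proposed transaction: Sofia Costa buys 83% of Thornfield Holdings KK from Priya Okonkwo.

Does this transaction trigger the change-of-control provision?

The purchase adds only to Sofia's holdings (Priya's stake shrinks), so Sofia is the only person who could newly come to control Thornfield.
Sofia holds 27% of Pellion, so Sofia controls Pellion.
Sofia and Pellion together hold 33% + 67% = 100% of Selkirk, so Sofia controls Selkirk.
Pellion holds 88% of Stratus, so Sofia controls Stratus.
Selkirk holds 77% of Crestway, so Sofia controls Crestway.
Sofia and Stratus together hold 60% + 40% = 100% of Corven, so Sofia controls Corven.
Stratus and Crestway and Selkirk together hold 10% + 23% + 40% = 73% of Meridian, so Sofia controls Meridian.
Sofia holds 98% of Arbor, so Sofia controls Arbor.
Neither Sofia nor any entity Sofia controls holds any voting interest in Thornfield.
So before the transaction, Sofia does not control Thornfield.
After the purchase, Sofia holds 83% of Thornfield directly, and Priya's stake falls to 17%.
Sofia holds 83% of Thornfield, so Sofia controls Thornfield.
Sofia did not control Thornfield before and does after, so the clause is triggered.

Yes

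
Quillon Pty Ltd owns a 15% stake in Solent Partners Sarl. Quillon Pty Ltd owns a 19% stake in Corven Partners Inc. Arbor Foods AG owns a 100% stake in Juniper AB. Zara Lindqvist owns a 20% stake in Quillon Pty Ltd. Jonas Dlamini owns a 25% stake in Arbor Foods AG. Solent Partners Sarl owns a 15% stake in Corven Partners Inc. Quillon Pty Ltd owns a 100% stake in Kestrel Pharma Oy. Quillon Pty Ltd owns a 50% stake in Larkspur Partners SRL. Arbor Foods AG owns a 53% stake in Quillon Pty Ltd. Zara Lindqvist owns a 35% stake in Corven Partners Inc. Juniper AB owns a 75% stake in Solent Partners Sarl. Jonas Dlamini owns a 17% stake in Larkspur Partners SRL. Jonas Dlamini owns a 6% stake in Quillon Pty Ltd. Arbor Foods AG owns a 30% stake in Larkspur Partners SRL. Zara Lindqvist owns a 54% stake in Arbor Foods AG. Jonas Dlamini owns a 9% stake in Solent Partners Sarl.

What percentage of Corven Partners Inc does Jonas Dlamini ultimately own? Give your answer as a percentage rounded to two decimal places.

Jonas reaches Corven along 6 paths.
Via Arbor → Quillon: 25% × 53% × 19% = 2.5175%.
Via Quillon: 6% × 19% = 1.14%.
Via Solent: 9% × 15% = 1.35%.
Via Arbor → Quillon → Solent: 25% × 53% × 15% × 15% = 0.298125%.
Via Quillon → Solent: 6% × 15% × 15% = 0.135%.
Via Arbor → Juniper → Solent: 25% × 100% × 75% × 15% = 2.8125%.
Total: 2.5175% + 1.14% + 1.35% + 0.298125% + 0.135% + 2.8125% = 8.253125%.
Rounded: 8.25%.

8.25%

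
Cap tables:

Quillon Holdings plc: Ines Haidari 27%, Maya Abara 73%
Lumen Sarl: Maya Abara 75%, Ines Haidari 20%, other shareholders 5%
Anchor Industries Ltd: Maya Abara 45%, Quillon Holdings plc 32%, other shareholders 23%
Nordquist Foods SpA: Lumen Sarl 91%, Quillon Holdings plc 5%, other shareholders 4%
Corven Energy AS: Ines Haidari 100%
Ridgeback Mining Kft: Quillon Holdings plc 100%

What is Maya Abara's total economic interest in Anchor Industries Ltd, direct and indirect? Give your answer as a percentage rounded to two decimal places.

Maya reaches Anchor along 2 paths.
Direct stake: 45% = 45%.
Via Quillon: 73% × 32% = 23.36%.
Total: 45% + 23.36% = 68.36%.

68.36%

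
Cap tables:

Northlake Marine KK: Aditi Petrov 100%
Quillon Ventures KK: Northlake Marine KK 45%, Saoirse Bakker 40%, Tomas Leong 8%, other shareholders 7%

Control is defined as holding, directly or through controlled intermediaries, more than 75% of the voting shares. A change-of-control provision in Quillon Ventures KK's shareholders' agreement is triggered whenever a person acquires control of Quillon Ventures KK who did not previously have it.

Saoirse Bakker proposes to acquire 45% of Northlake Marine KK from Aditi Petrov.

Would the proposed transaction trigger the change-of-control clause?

The purchase adds only to Saoirse's holdings (Aditi's stake shrinks), so Saoirse is the only person who could newly come to control Quillon.
Saoirse's largest direct stake is 40% in Quillon, which does not meet the threshold, so Saoirse controls no company.
In Quillon, Saoirse's side holds only 40%, not > 75%.
So before the transaction, Saoirse does not control Quillon.
After the purchase, Saoirse holds 45% of Northlake directly, and Aditi's stake falls to 55%.
Saoirse's side now holds 45% of Northlake, not > 75%, so Saoirse still does not control Northlake.
After the transaction, Saoirse's side holds 40% of Quillon, not > 75%, so Saoirse still does not control Quillon.
No new person acquires control, so the clause is not triggered.

No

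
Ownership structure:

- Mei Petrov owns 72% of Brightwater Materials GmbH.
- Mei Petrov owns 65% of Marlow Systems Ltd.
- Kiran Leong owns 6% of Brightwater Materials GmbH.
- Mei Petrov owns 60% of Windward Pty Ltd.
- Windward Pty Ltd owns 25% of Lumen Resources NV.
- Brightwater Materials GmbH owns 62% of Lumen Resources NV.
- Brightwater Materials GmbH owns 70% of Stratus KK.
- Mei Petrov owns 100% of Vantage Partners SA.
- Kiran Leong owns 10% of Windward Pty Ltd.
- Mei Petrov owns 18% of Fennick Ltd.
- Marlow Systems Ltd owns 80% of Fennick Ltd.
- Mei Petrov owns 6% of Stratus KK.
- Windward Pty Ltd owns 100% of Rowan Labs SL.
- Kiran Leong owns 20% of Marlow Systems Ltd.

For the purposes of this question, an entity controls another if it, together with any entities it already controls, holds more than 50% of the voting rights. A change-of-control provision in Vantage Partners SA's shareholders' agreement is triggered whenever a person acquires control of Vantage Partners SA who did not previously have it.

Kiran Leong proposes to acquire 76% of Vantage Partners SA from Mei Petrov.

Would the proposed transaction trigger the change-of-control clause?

The purchase adds only to Kiran's holdings (Mei's stake shrinks), so Kiran is the only person who could newly come to control Vantage.
Kiran's largest direct stake is 20% in Marlow, which does not meet the threshold, so Kiran controls no company.
Neither Kiran nor any entity Kiran controls holds any voting interest in Vantage.
So before the transaction, Kiran does not control Vantage.
After the purchase, Kiran holds 76% of Vantage directly, and Mei's stake falls to 24%.
Kiran holds 76% of Vantage, so Kiran controls Vantage.
Kiran did not control Vantage before and does after, so the clause is triggered.

Yes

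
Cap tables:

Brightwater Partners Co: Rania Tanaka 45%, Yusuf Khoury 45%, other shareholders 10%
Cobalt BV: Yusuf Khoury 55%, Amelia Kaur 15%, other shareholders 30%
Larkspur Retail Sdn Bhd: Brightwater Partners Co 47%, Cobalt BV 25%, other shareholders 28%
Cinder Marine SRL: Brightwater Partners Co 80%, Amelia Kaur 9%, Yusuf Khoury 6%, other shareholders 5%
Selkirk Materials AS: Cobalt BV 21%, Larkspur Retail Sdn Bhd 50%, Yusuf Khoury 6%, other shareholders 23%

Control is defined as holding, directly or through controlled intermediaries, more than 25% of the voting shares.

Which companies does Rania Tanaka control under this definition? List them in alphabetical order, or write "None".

Brightwater Partners Co, Cinder Marine SRL, Larkspur Retail Sdn Bhd, Selkirk Materials AS

Rania holds 45% of Brightwater, so Rania controls Brightwater.
Brightwater holds 47% of Larkspur, so Rania controls Larkspur.
Brightwater holds 80% of Cinder, so Rania controls Cinder.
Larkspur holds 50% of Selkirk, so Rania controls Selkirk.
No other company's threshold is met.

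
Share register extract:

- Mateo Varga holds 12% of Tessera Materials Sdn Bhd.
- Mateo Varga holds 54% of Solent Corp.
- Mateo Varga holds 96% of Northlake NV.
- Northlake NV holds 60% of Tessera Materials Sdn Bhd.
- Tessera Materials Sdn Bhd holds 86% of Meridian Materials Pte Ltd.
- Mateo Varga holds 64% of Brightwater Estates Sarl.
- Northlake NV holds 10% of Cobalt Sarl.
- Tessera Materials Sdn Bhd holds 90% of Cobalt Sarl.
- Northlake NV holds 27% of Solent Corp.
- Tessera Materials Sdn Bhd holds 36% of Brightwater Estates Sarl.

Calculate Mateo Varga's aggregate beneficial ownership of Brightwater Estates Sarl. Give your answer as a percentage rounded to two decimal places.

89.06%

Mateo reaches Brightwater along 3 paths.
Via Northlake → Tessera: 96% × 60% × 36% = 20.736%.
Via Tessera: 12% × 36% = 4.32%.
Direct stake: 64% = 64%.
Total: 20.736% + 4.32% + 64% = 89.056%.
Rounded: 89.06%.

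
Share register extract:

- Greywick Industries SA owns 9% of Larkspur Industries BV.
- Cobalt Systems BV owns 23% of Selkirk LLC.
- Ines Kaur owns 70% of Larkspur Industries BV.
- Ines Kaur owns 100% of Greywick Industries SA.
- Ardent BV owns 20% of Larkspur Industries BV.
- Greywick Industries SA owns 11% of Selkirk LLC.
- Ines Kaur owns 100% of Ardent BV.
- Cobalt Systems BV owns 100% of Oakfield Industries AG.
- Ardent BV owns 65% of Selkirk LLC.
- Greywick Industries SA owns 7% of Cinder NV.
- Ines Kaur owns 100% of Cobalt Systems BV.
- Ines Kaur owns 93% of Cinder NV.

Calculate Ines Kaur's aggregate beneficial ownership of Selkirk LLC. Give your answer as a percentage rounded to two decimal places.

99.00%

Ines reaches Selkirk along 3 paths.
Via Cobalt: 100% × 23% = 23%.
Via Greywick: 100% × 11% = 11%.
Via Ardent: 100% × 65% = 65%.
Total: 23% + 11% + 65% = 99%.
Rounded: 99.00%.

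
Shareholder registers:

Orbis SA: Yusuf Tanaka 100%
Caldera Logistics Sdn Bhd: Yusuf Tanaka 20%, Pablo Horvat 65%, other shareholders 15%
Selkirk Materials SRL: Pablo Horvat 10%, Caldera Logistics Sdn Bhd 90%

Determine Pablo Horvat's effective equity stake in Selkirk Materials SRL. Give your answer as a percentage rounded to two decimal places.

68.50%

Pablo reaches Selkirk along 2 paths.
Direct stake: 10% = 10%.
Via Caldera: 65% × 90% = 58.5%.
Total: 10% + 58.5% = 68.5%.
Rounded: 68.50%.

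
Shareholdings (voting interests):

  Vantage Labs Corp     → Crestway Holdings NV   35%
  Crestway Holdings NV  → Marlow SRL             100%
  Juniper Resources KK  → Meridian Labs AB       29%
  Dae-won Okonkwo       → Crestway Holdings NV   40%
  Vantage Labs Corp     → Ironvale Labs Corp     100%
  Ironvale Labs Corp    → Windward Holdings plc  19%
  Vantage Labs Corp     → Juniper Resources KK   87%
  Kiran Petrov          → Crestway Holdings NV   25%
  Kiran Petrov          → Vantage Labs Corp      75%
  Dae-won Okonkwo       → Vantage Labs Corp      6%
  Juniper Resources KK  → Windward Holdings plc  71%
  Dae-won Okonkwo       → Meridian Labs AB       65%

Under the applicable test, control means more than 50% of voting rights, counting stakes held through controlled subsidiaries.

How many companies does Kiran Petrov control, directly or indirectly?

Kiran holds 75% of Vantage, so Kiran controls Vantage.
Vantage and Kiran together hold 35% + 25% = 60% of Crestway, so Kiran controls Crestway.
Vantage holds 87% of Juniper, so Kiran controls Juniper.
Vantage holds 100% of Ironvale, so Kiran controls Ironvale.
Juniper and Ironvale together hold 71% + 19% = 90% of Windward, so Kiran controls Windward.
Crestway holds 100% of Marlow, so Kiran controls Marlow.
No other company's threshold is met.
Kiran controls 6 companies.

6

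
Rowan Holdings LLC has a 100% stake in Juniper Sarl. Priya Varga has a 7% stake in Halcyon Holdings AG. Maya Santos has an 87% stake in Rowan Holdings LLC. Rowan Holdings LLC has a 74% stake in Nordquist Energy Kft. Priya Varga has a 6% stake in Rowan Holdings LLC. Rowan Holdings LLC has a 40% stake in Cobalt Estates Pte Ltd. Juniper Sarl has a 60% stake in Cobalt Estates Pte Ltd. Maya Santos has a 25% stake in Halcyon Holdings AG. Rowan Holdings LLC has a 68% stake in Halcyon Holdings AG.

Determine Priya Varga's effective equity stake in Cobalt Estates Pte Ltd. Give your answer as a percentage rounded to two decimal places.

6.00%

Priya reaches Cobalt along 2 paths.
Via Rowan → Juniper: 6% × 100% × 60% = 3.6%.
Via Rowan: 6% × 40% = 2.4%.
Total: 3.6% + 2.4% = 6%.
Rounded: 6.00%.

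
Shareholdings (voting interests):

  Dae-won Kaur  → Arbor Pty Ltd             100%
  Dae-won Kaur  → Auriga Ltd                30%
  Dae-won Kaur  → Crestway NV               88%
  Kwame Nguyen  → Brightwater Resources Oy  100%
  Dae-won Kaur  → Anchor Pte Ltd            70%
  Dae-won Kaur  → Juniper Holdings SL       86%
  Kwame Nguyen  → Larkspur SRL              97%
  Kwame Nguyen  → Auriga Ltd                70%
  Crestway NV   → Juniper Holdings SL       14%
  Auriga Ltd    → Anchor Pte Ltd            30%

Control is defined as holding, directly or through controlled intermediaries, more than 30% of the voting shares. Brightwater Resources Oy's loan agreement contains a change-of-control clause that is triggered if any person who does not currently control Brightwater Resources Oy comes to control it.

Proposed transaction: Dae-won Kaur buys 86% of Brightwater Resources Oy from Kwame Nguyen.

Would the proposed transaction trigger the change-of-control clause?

The purchase adds only to Dae-won's holdings (Kwame's stake shrinks), so Dae-won is the only person who could newly come to control Brightwater.
Dae-won holds 88% of Crestway, so Dae-won controls Crestway.
Dae-won holds 70% of Anchor, so Dae-won controls Anchor.
Dae-won and Crestway together hold 86% + 14% = 100% of Juniper, so Dae-won controls Juniper.
Dae-won holds 100% of Arbor, so Dae-won controls Arbor.
Neither Dae-won nor any entity Dae-won controls holds any voting interest in Brightwater.
So before the transaction, Dae-won does not control Brightwater.
After the purchase, Dae-won holds 86% of Brightwater directly, and Kwame's stake falls to 14%.
Dae-won holds 86% of Brightwater, so Dae-won controls Brightwater.
Dae-won did not control Brightwater before and does after, so the clause is triggered.

Yes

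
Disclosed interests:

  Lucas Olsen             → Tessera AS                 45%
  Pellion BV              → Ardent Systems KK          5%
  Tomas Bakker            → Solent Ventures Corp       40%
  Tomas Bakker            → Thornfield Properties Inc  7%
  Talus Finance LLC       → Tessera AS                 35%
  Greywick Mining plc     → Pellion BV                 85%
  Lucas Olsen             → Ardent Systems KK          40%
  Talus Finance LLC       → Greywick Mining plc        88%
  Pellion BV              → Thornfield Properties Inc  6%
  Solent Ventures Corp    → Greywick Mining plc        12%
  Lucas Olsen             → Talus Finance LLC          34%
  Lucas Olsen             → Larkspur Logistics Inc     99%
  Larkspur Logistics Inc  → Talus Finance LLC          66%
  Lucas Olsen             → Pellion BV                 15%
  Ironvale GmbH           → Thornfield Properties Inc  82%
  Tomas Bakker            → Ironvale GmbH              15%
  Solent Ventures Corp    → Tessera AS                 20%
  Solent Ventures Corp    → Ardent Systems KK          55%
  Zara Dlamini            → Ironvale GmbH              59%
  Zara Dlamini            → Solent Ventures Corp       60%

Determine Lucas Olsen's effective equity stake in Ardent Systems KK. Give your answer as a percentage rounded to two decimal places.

Lucas reaches Ardent along 4 paths.
Direct stake: 40% = 40%.
Via Talus → Greywick → Pellion: 34% × 88% × 85% × 5% = 1.2716%.
Via Larkspur → Talus → Greywick → Pellion: 99% × 66% × 88% × 85% × 5% = 2.443716%.
Via Pellion: 15% × 5% = 0.75%.
Total: 40% + 1.2716% + 2.443716% + 0.75% = 44.465316%.
Rounded: 44.47%.

44.47%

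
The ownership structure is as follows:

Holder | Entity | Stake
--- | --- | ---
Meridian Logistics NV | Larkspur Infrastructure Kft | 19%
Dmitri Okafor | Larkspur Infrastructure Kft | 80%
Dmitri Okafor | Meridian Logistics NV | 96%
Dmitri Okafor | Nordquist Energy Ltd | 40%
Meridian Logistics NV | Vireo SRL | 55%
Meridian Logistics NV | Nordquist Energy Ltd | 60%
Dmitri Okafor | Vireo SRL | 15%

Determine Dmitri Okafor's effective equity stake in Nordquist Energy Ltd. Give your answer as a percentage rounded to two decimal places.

Dmitri reaches Nordquist along 2 paths.
Via Meridian: 96% × 60% = 57.6%.
Direct stake: 40% = 40%.
Total: 57.6% + 40% = 97.6%.
Rounded: 97.60%.

97.60%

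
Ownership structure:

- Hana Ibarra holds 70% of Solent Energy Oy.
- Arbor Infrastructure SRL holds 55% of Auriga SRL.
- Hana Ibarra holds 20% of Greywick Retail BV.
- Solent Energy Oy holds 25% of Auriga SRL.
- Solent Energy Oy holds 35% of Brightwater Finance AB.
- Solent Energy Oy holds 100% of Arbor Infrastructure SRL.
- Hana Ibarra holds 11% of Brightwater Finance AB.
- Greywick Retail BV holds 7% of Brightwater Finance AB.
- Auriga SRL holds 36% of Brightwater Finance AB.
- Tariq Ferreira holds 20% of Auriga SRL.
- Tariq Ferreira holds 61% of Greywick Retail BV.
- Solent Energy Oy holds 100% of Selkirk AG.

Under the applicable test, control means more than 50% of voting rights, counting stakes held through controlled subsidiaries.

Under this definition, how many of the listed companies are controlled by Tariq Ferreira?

Tariq holds 61% of Greywick, so Tariq controls Greywick.
No other company's threshold is met.
Tariq controls 1 company.

1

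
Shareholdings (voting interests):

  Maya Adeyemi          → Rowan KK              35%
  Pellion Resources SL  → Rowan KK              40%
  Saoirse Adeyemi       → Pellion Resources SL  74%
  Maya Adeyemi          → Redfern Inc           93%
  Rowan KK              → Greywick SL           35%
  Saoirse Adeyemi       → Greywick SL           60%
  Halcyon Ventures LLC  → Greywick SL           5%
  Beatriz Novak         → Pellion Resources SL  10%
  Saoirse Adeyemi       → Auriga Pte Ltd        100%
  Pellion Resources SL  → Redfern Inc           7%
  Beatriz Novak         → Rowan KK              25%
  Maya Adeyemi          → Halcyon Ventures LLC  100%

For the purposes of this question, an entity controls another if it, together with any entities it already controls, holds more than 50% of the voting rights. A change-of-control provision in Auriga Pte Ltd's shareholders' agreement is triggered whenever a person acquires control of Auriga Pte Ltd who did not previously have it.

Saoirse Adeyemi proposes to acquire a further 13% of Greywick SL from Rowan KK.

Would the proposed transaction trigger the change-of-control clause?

No

The purchase adds only to Saoirse's holdings (Rowan's stake shrinks), so Saoirse is the only person who could newly come to control Auriga.
Saoirse holds 100% of Auriga, so Saoirse controls Auriga.
So Saoirse already controls Auriga before the transaction.
After the purchase, Saoirse's direct stake in Greywick rises to 60% + 13% = 73%, and Rowan's stake falls to 22%.
Saoirse controlled Auriga already, so this is not a new person acquiring control; every other person's position is unchanged or reduced.
No new person acquires control, so the clause is not triggered.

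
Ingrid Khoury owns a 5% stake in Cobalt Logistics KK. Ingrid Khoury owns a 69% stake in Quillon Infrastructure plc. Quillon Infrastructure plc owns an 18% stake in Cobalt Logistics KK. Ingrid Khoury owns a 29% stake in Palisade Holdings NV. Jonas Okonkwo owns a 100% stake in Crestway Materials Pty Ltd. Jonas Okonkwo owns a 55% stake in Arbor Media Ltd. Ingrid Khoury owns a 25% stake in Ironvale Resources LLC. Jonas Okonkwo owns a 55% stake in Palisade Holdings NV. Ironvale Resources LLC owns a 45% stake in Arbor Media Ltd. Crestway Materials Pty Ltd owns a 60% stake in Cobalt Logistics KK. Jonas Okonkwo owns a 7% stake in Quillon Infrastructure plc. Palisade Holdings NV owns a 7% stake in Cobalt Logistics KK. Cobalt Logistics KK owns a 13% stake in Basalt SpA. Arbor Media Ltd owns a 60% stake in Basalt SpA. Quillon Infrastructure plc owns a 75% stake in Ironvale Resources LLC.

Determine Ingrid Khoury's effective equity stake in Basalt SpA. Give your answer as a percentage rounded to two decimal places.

Ingrid reaches Basalt along 5 paths.
Via Quillon → Cobalt: 69% × 18% × 13% = 1.6146%.
Via Palisade → Cobalt: 29% × 7% × 13% = 0.2639%.
Via Cobalt: 5% × 13% = 0.65%.
Via Ironvale → Arbor: 25% × 45% × 60% = 6.75%.
Via Quillon → Ironvale → Arbor: 69% × 75% × 45% × 60% = 13.9725%.
Total: 1.6146% + 0.2639% + 0.65% + 6.75% + 13.9725% = 23.251%.
Rounded: 23.25%.

23.25%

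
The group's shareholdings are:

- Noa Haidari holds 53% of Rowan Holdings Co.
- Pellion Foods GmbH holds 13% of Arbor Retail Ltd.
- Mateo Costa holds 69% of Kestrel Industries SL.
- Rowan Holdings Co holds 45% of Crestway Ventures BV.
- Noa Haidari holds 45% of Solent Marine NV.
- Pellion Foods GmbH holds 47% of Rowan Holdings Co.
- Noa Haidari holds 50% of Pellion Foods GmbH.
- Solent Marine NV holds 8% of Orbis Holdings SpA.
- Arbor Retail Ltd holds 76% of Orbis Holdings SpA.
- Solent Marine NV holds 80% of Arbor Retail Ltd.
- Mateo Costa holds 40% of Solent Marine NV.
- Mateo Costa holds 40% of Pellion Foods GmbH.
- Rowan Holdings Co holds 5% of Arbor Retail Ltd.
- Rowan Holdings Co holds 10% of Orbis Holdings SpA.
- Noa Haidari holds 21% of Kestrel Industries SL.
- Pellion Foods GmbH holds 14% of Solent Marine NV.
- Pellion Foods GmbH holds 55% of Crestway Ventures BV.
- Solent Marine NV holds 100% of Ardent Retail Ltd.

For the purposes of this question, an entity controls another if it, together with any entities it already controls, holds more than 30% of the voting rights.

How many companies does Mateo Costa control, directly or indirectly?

8

Mateo holds 40% of Pellion, so Mateo controls Pellion.
Mateo and Pellion together hold 40% + 14% = 54% of Solent, so Mateo controls Solent.
Pellion holds 47% of Rowan, so Mateo controls Rowan.
Rowan and Pellion and Solent together hold 5% + 13% + 80% = 98% of Arbor, so Mateo controls Arbor.
Mateo holds 69% of Kestrel, so Mateo controls Kestrel.
Solent holds 100% of Ardent, so Mateo controls Ardent.
Rowan and Pellion together hold 45% + 55% = 100% of Crestway, so Mateo controls Crestway.
Solent and Arbor and Rowan together hold 8% + 76% + 10% = 94% of Orbis, so Mateo controls Orbis.
Mateo controls 8 companies.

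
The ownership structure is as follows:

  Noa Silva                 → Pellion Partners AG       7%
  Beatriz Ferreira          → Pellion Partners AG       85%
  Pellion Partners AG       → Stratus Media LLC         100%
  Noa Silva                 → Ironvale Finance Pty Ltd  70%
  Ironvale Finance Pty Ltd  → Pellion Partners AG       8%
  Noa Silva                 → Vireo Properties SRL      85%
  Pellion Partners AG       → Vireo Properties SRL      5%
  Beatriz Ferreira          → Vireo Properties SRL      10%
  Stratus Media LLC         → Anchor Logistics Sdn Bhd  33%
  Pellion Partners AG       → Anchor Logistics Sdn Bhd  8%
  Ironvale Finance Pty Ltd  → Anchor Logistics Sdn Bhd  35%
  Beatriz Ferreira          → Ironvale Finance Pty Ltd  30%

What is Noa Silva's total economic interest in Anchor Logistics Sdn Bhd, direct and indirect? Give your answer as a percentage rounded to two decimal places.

Noa reaches Anchor along 5 paths.
Via Pellion: 7% × 8% = 0.56%.
Via Ironvale → Pellion: 70% × 8% × 8% = 0.448%.
Via Ironvale: 70% × 35% = 24.5%.
Via Pellion → Stratus: 7% × 100% × 33% = 2.31%.
Via Ironvale → Pellion → Stratus: 70% × 8% × 100% × 33% = 1.848%.
Total: 0.56% + 0.448% + 24.5% + 2.31% + 1.848% = 29.666%.
Rounded: 29.67%.

29.67%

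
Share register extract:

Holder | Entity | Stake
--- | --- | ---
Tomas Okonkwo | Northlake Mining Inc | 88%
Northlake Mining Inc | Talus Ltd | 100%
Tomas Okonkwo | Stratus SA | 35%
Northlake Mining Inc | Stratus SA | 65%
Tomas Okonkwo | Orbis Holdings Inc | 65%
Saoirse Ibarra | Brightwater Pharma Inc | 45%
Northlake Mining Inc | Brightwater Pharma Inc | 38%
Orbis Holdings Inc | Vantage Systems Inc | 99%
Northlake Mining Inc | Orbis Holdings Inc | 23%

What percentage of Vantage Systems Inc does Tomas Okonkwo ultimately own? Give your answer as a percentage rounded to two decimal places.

Tomas reaches Vantage along 2 paths.
Via Northlake → Orbis: 88% × 23% × 99% = 20.0376%.
Via Orbis: 65% × 99% = 64.35%.
Total: 20.0376% + 64.35% = 84.3876%.
Rounded: 84.39%.

84.39%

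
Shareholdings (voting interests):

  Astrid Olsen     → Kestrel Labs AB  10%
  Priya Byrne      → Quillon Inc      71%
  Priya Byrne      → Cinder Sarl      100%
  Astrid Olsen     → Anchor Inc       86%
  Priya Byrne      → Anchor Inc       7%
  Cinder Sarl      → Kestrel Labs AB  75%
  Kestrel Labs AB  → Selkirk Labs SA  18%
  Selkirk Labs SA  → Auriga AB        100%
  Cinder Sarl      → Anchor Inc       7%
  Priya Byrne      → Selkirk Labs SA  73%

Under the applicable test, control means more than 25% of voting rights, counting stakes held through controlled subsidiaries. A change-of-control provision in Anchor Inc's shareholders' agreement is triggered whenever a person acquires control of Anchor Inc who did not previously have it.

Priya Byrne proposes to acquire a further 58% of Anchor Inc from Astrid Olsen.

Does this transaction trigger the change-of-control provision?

The purchase adds only to Priya's holdings (Astrid's stake shrinks), so Priya is the only person who could newly come to control Anchor.
Priya holds 100% of Cinder, so Priya controls Cinder.
Cinder holds 75% of Kestrel, so Priya controls Kestrel.
Priya and Kestrel together hold 73% + 18% = 91% of Selkirk, so Priya controls Selkirk.
Priya holds 71% of Quillon, so Priya controls Quillon.
Selkirk holds 100% of Auriga, so Priya controls Auriga.
In Anchor, Priya's side holds only 7% + 7% = 14%, not > 25%.
So before the transaction, Priya does not control Anchor.
After the purchase, Priya's direct stake in Anchor rises to 7% + 58% = 65%, and Astrid's stake falls to 28%.
Priya and Cinder together hold 65% + 7% = 72% of Anchor, so Priya controls Anchor.
Priya did not control Anchor before and does after, so the clause is triggered.

Yes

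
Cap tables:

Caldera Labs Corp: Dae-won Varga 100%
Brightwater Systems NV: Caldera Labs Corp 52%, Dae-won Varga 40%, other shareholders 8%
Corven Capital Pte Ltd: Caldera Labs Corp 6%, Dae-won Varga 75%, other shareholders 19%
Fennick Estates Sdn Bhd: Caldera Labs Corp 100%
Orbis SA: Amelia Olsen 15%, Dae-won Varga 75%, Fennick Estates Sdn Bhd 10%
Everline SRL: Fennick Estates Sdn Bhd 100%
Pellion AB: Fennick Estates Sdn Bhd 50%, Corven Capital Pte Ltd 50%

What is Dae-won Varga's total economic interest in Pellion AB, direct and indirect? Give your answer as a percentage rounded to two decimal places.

90.50%

Dae-won reaches Pellion along 3 paths.
Via Caldera → Fennick: 100% × 100% × 50% = 50%.
Via Caldera → Corven: 100% × 6% × 50% = 3%.
Via Corven: 75% × 50% = 37.5%.
Total: 50% + 3% + 37.5% = 90.5%.
Rounded: 90.50%.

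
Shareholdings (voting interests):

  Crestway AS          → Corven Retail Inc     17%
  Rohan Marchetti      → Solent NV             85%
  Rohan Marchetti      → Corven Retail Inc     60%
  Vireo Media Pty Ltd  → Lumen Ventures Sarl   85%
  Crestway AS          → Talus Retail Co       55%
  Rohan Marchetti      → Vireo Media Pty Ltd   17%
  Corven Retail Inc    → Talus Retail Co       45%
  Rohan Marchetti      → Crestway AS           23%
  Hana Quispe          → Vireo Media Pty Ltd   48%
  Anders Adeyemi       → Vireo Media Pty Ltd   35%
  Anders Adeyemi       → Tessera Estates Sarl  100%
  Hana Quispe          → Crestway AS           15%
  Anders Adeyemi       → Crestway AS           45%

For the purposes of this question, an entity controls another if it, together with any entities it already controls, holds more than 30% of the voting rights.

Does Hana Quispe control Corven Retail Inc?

Hana holds 48% of Vireo, so Hana controls Vireo.
Vireo holds 85% of Lumen, so Hana controls Lumen.
Neither Hana nor any entity Hana controls holds any voting interest in Corven.
So Hana does not control Corven.

No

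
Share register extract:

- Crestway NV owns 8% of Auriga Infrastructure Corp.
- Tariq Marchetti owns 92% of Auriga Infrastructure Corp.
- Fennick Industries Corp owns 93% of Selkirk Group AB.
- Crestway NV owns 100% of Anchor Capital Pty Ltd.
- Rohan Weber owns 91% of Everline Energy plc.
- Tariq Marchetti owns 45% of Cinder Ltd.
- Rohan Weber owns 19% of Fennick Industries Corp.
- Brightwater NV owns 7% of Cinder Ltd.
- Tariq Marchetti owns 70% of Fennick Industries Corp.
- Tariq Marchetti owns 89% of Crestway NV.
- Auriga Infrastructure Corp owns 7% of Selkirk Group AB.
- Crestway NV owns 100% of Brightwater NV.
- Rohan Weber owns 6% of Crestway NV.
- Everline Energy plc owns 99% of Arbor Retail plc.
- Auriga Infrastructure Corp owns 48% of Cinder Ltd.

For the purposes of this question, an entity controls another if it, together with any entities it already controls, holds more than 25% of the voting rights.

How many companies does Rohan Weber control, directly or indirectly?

2

Rohan holds 91% of Everline, so Rohan controls Everline.
Everline holds 99% of Arbor, so Rohan controls Arbor.
No other company's threshold is met.
Rohan controls 2 companies.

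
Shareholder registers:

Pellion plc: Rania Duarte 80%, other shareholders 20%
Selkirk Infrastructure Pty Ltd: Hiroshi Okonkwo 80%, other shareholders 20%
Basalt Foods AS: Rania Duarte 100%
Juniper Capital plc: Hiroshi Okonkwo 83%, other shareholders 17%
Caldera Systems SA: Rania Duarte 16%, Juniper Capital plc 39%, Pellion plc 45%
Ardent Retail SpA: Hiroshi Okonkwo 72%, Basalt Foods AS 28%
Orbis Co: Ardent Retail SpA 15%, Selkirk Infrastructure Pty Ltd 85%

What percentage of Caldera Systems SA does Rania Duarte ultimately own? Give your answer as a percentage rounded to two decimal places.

52.00%

Rania reaches Caldera along 2 paths.
Direct stake: 16% = 16%.
Via Pellion: 80% × 45% = 36%.
Total: 16% + 36% = 52%.
Rounded: 52.00%.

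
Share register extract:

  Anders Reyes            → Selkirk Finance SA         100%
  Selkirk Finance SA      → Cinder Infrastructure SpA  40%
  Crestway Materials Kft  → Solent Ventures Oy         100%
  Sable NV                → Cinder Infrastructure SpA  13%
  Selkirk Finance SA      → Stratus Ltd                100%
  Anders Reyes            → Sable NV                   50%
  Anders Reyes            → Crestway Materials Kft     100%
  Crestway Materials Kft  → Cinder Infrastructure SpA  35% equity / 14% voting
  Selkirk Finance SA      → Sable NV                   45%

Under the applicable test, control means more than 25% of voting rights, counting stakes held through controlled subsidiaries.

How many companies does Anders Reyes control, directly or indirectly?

Anders holds 100% of Selkirk, so Anders controls Selkirk.
Anders and Selkirk together hold 50% + 45% = 95% of Sable, so Anders controls Sable.
Anders holds 100% of Crestway, so Anders controls Crestway.
Crestway holds 100% of Solent, so Anders controls Solent.
Sable and Crestway and Selkirk together hold 13% + 14% + 40% = 67% of Cinder, so Anders controls Cinder.
Selkirk holds 100% of Stratus, so Anders controls Stratus.
Anders controls 6 companies.

6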